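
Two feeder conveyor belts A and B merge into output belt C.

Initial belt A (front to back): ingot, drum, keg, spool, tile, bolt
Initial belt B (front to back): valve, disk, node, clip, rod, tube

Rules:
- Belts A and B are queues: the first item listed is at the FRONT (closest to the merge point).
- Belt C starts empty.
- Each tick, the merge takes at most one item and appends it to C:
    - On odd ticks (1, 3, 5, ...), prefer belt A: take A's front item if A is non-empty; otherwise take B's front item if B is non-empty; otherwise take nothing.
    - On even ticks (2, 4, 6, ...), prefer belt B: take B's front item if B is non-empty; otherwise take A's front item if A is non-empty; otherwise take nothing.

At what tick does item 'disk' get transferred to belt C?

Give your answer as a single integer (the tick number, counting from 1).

Answer: 4

Derivation:
Tick 1: prefer A, take ingot from A; A=[drum,keg,spool,tile,bolt] B=[valve,disk,node,clip,rod,tube] C=[ingot]
Tick 2: prefer B, take valve from B; A=[drum,keg,spool,tile,bolt] B=[disk,node,clip,rod,tube] C=[ingot,valve]
Tick 3: prefer A, take drum from A; A=[keg,spool,tile,bolt] B=[disk,node,clip,rod,tube] C=[ingot,valve,drum]
Tick 4: prefer B, take disk from B; A=[keg,spool,tile,bolt] B=[node,clip,rod,tube] C=[ingot,valve,drum,disk]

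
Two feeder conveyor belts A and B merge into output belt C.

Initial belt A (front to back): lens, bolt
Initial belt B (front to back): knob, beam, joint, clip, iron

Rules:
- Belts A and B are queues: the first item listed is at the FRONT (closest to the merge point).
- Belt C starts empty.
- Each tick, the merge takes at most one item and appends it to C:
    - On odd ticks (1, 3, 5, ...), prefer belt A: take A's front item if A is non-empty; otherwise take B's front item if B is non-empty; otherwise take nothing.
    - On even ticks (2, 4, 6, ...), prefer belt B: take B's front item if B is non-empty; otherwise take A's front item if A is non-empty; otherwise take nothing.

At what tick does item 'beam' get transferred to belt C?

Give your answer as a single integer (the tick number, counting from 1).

Tick 1: prefer A, take lens from A; A=[bolt] B=[knob,beam,joint,clip,iron] C=[lens]
Tick 2: prefer B, take knob from B; A=[bolt] B=[beam,joint,clip,iron] C=[lens,knob]
Tick 3: prefer A, take bolt from A; A=[-] B=[beam,joint,clip,iron] C=[lens,knob,bolt]
Tick 4: prefer B, take beam from B; A=[-] B=[joint,clip,iron] C=[lens,knob,bolt,beam]

Answer: 4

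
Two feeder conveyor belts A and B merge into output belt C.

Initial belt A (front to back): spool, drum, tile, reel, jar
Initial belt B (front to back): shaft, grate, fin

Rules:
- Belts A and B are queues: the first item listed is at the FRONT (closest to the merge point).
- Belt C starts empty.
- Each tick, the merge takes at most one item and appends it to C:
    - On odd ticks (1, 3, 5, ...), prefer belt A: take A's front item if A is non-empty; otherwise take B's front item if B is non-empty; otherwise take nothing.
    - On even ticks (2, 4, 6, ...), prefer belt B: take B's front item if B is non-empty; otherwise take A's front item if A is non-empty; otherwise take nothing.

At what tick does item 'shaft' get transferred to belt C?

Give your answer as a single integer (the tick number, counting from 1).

Tick 1: prefer A, take spool from A; A=[drum,tile,reel,jar] B=[shaft,grate,fin] C=[spool]
Tick 2: prefer B, take shaft from B; A=[drum,tile,reel,jar] B=[grate,fin] C=[spool,shaft]

Answer: 2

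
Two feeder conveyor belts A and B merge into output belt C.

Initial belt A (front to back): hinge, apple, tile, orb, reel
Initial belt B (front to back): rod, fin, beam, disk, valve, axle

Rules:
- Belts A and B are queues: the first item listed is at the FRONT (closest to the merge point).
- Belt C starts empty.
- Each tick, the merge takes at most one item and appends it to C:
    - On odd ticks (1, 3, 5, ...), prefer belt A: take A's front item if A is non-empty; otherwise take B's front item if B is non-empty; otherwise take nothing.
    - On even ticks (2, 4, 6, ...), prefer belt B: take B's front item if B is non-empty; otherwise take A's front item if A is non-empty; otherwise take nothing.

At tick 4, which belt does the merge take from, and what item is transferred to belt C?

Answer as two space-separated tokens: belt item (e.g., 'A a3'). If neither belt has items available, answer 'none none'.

Answer: B fin

Derivation:
Tick 1: prefer A, take hinge from A; A=[apple,tile,orb,reel] B=[rod,fin,beam,disk,valve,axle] C=[hinge]
Tick 2: prefer B, take rod from B; A=[apple,tile,orb,reel] B=[fin,beam,disk,valve,axle] C=[hinge,rod]
Tick 3: prefer A, take apple from A; A=[tile,orb,reel] B=[fin,beam,disk,valve,axle] C=[hinge,rod,apple]
Tick 4: prefer B, take fin from B; A=[tile,orb,reel] B=[beam,disk,valve,axle] C=[hinge,rod,apple,fin]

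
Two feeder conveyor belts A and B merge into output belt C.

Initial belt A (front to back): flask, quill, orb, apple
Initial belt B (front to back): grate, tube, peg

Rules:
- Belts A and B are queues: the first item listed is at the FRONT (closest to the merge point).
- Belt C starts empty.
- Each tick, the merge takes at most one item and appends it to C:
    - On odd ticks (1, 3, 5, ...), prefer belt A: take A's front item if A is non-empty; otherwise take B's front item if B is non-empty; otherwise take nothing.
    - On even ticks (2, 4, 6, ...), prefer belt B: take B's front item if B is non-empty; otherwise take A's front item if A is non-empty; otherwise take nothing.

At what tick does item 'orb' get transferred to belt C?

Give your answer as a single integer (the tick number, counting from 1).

Answer: 5

Derivation:
Tick 1: prefer A, take flask from A; A=[quill,orb,apple] B=[grate,tube,peg] C=[flask]
Tick 2: prefer B, take grate from B; A=[quill,orb,apple] B=[tube,peg] C=[flask,grate]
Tick 3: prefer A, take quill from A; A=[orb,apple] B=[tube,peg] C=[flask,grate,quill]
Tick 4: prefer B, take tube from B; A=[orb,apple] B=[peg] C=[flask,grate,quill,tube]
Tick 5: prefer A, take orb from A; A=[apple] B=[peg] C=[flask,grate,quill,tube,orb]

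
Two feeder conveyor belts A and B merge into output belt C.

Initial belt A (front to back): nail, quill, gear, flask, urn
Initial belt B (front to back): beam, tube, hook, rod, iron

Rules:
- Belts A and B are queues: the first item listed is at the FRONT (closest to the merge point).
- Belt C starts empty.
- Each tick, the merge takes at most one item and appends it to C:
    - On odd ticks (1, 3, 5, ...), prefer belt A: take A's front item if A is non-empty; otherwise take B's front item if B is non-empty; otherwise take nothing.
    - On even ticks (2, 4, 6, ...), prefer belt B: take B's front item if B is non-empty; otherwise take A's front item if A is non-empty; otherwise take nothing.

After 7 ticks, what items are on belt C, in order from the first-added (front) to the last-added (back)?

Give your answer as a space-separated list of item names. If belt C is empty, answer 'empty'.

Tick 1: prefer A, take nail from A; A=[quill,gear,flask,urn] B=[beam,tube,hook,rod,iron] C=[nail]
Tick 2: prefer B, take beam from B; A=[quill,gear,flask,urn] B=[tube,hook,rod,iron] C=[nail,beam]
Tick 3: prefer A, take quill from A; A=[gear,flask,urn] B=[tube,hook,rod,iron] C=[nail,beam,quill]
Tick 4: prefer B, take tube from B; A=[gear,flask,urn] B=[hook,rod,iron] C=[nail,beam,quill,tube]
Tick 5: prefer A, take gear from A; A=[flask,urn] B=[hook,rod,iron] C=[nail,beam,quill,tube,gear]
Tick 6: prefer B, take hook from B; A=[flask,urn] B=[rod,iron] C=[nail,beam,quill,tube,gear,hook]
Tick 7: prefer A, take flask from A; A=[urn] B=[rod,iron] C=[nail,beam,quill,tube,gear,hook,flask]

Answer: nail beam quill tube gear hook flask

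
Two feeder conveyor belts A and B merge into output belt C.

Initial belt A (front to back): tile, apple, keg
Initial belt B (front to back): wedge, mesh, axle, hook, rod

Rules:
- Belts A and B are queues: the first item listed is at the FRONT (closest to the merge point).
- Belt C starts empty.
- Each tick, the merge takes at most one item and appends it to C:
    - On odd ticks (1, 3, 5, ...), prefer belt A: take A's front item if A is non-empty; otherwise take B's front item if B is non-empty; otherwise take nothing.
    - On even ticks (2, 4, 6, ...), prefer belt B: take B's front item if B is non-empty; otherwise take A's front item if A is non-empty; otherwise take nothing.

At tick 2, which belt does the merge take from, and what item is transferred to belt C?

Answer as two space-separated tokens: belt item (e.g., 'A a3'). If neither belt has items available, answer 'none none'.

Answer: B wedge

Derivation:
Tick 1: prefer A, take tile from A; A=[apple,keg] B=[wedge,mesh,axle,hook,rod] C=[tile]
Tick 2: prefer B, take wedge from B; A=[apple,keg] B=[mesh,axle,hook,rod] C=[tile,wedge]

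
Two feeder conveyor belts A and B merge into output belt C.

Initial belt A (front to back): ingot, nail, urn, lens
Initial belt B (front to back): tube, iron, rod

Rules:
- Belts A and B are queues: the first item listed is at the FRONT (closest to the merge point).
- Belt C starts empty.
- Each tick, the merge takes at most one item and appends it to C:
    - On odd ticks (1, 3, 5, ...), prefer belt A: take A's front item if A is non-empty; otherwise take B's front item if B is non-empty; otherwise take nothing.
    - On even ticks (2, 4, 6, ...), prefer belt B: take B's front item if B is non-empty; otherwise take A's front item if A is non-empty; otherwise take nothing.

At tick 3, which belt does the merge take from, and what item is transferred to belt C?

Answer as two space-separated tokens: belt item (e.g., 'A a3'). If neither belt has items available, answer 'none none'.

Answer: A nail

Derivation:
Tick 1: prefer A, take ingot from A; A=[nail,urn,lens] B=[tube,iron,rod] C=[ingot]
Tick 2: prefer B, take tube from B; A=[nail,urn,lens] B=[iron,rod] C=[ingot,tube]
Tick 3: prefer A, take nail from A; A=[urn,lens] B=[iron,rod] C=[ingot,tube,nail]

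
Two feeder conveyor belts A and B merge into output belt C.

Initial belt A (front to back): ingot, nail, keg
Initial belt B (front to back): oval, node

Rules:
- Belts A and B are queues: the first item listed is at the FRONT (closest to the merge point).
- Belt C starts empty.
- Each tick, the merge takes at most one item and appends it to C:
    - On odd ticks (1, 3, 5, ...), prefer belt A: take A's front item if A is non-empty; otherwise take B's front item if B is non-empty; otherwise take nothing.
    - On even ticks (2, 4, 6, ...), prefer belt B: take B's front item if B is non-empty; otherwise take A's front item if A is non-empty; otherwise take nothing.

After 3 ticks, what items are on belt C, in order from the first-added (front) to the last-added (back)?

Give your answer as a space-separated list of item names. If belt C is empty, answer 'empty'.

Tick 1: prefer A, take ingot from A; A=[nail,keg] B=[oval,node] C=[ingot]
Tick 2: prefer B, take oval from B; A=[nail,keg] B=[node] C=[ingot,oval]
Tick 3: prefer A, take nail from A; A=[keg] B=[node] C=[ingot,oval,nail]

Answer: ingot oval nail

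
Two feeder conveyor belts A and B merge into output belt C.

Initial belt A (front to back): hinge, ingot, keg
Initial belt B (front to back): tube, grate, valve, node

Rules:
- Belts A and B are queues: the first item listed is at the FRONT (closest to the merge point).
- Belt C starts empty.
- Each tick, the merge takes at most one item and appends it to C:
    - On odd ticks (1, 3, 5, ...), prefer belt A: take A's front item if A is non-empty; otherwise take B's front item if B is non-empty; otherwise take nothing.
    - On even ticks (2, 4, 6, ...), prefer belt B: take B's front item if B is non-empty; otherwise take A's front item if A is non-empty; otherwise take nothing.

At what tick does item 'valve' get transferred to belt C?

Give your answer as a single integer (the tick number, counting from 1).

Answer: 6

Derivation:
Tick 1: prefer A, take hinge from A; A=[ingot,keg] B=[tube,grate,valve,node] C=[hinge]
Tick 2: prefer B, take tube from B; A=[ingot,keg] B=[grate,valve,node] C=[hinge,tube]
Tick 3: prefer A, take ingot from A; A=[keg] B=[grate,valve,node] C=[hinge,tube,ingot]
Tick 4: prefer B, take grate from B; A=[keg] B=[valve,node] C=[hinge,tube,ingot,grate]
Tick 5: prefer A, take keg from A; A=[-] B=[valve,node] C=[hinge,tube,ingot,grate,keg]
Tick 6: prefer B, take valve from B; A=[-] B=[node] C=[hinge,tube,ingot,grate,keg,valve]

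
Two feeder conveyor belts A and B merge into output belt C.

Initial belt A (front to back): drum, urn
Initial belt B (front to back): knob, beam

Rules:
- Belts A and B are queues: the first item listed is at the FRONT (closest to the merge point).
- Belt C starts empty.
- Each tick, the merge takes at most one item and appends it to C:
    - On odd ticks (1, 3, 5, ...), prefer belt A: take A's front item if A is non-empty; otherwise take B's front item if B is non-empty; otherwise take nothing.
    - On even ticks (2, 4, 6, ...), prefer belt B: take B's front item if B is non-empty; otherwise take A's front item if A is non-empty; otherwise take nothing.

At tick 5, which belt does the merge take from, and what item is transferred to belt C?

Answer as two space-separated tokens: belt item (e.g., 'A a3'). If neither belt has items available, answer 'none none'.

Tick 1: prefer A, take drum from A; A=[urn] B=[knob,beam] C=[drum]
Tick 2: prefer B, take knob from B; A=[urn] B=[beam] C=[drum,knob]
Tick 3: prefer A, take urn from A; A=[-] B=[beam] C=[drum,knob,urn]
Tick 4: prefer B, take beam from B; A=[-] B=[-] C=[drum,knob,urn,beam]
Tick 5: prefer A, both empty, nothing taken; A=[-] B=[-] C=[drum,knob,urn,beam]

Answer: none none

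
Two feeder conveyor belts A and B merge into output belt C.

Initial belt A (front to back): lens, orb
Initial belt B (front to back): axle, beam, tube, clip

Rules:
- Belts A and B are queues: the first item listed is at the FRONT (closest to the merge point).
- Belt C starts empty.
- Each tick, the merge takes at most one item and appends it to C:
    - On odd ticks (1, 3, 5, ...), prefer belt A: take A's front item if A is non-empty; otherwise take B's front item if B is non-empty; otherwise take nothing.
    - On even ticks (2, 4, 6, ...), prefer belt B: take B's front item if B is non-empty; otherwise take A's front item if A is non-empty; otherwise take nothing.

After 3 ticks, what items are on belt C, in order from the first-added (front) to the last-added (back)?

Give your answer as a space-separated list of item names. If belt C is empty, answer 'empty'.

Answer: lens axle orb

Derivation:
Tick 1: prefer A, take lens from A; A=[orb] B=[axle,beam,tube,clip] C=[lens]
Tick 2: prefer B, take axle from B; A=[orb] B=[beam,tube,clip] C=[lens,axle]
Tick 3: prefer A, take orb from A; A=[-] B=[beam,tube,clip] C=[lens,axle,orb]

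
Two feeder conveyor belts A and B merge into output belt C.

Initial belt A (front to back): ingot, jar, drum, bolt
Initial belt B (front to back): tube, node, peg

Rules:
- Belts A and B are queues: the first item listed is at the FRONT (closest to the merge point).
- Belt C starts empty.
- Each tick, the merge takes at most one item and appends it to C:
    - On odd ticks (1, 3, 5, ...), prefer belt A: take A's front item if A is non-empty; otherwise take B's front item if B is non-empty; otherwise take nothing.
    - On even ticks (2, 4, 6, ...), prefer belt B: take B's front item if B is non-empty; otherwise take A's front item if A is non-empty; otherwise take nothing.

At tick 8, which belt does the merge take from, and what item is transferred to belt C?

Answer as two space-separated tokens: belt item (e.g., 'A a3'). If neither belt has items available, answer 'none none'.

Tick 1: prefer A, take ingot from A; A=[jar,drum,bolt] B=[tube,node,peg] C=[ingot]
Tick 2: prefer B, take tube from B; A=[jar,drum,bolt] B=[node,peg] C=[ingot,tube]
Tick 3: prefer A, take jar from A; A=[drum,bolt] B=[node,peg] C=[ingot,tube,jar]
Tick 4: prefer B, take node from B; A=[drum,bolt] B=[peg] C=[ingot,tube,jar,node]
Tick 5: prefer A, take drum from A; A=[bolt] B=[peg] C=[ingot,tube,jar,node,drum]
Tick 6: prefer B, take peg from B; A=[bolt] B=[-] C=[ingot,tube,jar,node,drum,peg]
Tick 7: prefer A, take bolt from A; A=[-] B=[-] C=[ingot,tube,jar,node,drum,peg,bolt]
Tick 8: prefer B, both empty, nothing taken; A=[-] B=[-] C=[ingot,tube,jar,node,drum,peg,bolt]

Answer: none none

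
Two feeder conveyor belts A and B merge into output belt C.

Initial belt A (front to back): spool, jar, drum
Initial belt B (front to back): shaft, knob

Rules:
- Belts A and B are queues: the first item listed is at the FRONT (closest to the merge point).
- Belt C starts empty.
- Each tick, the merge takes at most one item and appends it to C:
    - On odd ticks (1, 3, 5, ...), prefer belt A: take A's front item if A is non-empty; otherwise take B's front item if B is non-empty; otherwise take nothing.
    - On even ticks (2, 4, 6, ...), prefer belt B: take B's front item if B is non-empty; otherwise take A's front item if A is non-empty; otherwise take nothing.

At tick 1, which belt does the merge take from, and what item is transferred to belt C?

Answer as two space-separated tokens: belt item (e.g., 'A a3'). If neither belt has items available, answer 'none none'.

Answer: A spool

Derivation:
Tick 1: prefer A, take spool from A; A=[jar,drum] B=[shaft,knob] C=[spool]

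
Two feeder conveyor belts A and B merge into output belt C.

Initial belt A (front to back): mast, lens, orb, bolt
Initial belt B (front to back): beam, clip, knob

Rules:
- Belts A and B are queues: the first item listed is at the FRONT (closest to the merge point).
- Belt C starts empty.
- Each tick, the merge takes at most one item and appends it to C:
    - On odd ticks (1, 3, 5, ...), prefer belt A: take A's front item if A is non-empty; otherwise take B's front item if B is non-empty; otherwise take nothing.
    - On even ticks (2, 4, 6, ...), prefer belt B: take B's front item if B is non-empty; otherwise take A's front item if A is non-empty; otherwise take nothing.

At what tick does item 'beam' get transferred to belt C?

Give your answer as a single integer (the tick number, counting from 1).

Answer: 2

Derivation:
Tick 1: prefer A, take mast from A; A=[lens,orb,bolt] B=[beam,clip,knob] C=[mast]
Tick 2: prefer B, take beam from B; A=[lens,orb,bolt] B=[clip,knob] C=[mast,beam]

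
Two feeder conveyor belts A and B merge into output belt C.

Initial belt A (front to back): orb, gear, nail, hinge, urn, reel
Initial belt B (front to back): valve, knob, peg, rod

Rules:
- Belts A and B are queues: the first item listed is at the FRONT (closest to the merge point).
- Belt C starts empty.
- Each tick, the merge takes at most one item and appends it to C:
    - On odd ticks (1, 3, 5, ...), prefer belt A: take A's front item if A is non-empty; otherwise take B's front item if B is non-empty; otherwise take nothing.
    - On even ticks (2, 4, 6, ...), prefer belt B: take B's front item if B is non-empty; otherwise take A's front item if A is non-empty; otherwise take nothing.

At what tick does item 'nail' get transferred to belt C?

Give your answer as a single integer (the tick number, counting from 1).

Answer: 5

Derivation:
Tick 1: prefer A, take orb from A; A=[gear,nail,hinge,urn,reel] B=[valve,knob,peg,rod] C=[orb]
Tick 2: prefer B, take valve from B; A=[gear,nail,hinge,urn,reel] B=[knob,peg,rod] C=[orb,valve]
Tick 3: prefer A, take gear from A; A=[nail,hinge,urn,reel] B=[knob,peg,rod] C=[orb,valve,gear]
Tick 4: prefer B, take knob from B; A=[nail,hinge,urn,reel] B=[peg,rod] C=[orb,valve,gear,knob]
Tick 5: prefer A, take nail from A; A=[hinge,urn,reel] B=[peg,rod] C=[orb,valve,gear,knob,nail]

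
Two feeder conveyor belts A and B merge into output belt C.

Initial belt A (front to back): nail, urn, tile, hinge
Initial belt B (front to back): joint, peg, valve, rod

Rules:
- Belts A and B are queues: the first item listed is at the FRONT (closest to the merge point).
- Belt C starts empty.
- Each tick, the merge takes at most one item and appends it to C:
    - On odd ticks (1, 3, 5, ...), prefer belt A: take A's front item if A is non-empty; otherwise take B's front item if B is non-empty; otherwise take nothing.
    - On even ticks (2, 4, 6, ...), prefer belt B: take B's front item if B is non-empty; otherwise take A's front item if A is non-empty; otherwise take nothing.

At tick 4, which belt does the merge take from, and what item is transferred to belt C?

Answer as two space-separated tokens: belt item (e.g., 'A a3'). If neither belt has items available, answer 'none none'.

Answer: B peg

Derivation:
Tick 1: prefer A, take nail from A; A=[urn,tile,hinge] B=[joint,peg,valve,rod] C=[nail]
Tick 2: prefer B, take joint from B; A=[urn,tile,hinge] B=[peg,valve,rod] C=[nail,joint]
Tick 3: prefer A, take urn from A; A=[tile,hinge] B=[peg,valve,rod] C=[nail,joint,urn]
Tick 4: prefer B, take peg from B; A=[tile,hinge] B=[valve,rod] C=[nail,joint,urn,peg]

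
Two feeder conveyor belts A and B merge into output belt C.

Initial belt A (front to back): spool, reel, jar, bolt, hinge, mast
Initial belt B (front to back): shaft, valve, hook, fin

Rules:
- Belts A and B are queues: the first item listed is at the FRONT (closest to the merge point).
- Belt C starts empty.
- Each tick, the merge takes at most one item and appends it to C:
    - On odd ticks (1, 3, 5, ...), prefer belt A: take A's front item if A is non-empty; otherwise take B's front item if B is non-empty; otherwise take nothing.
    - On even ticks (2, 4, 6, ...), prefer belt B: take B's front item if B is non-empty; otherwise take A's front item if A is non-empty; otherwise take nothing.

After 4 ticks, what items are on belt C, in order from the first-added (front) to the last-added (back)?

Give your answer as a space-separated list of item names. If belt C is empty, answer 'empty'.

Tick 1: prefer A, take spool from A; A=[reel,jar,bolt,hinge,mast] B=[shaft,valve,hook,fin] C=[spool]
Tick 2: prefer B, take shaft from B; A=[reel,jar,bolt,hinge,mast] B=[valve,hook,fin] C=[spool,shaft]
Tick 3: prefer A, take reel from A; A=[jar,bolt,hinge,mast] B=[valve,hook,fin] C=[spool,shaft,reel]
Tick 4: prefer B, take valve from B; A=[jar,bolt,hinge,mast] B=[hook,fin] C=[spool,shaft,reel,valve]

Answer: spool shaft reel valve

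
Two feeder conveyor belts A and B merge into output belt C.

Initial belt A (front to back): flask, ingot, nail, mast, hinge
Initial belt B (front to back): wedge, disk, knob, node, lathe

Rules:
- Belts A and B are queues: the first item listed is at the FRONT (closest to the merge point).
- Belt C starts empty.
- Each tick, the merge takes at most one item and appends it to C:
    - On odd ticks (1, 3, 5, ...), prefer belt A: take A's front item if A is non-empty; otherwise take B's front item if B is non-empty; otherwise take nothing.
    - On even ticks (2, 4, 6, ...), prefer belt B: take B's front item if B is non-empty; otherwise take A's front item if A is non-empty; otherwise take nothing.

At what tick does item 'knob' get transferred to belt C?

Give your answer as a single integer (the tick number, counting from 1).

Answer: 6

Derivation:
Tick 1: prefer A, take flask from A; A=[ingot,nail,mast,hinge] B=[wedge,disk,knob,node,lathe] C=[flask]
Tick 2: prefer B, take wedge from B; A=[ingot,nail,mast,hinge] B=[disk,knob,node,lathe] C=[flask,wedge]
Tick 3: prefer A, take ingot from A; A=[nail,mast,hinge] B=[disk,knob,node,lathe] C=[flask,wedge,ingot]
Tick 4: prefer B, take disk from B; A=[nail,mast,hinge] B=[knob,node,lathe] C=[flask,wedge,ingot,disk]
Tick 5: prefer A, take nail from A; A=[mast,hinge] B=[knob,node,lathe] C=[flask,wedge,ingot,disk,nail]
Tick 6: prefer B, take knob from B; A=[mast,hinge] B=[node,lathe] C=[flask,wedge,ingot,disk,nail,knob]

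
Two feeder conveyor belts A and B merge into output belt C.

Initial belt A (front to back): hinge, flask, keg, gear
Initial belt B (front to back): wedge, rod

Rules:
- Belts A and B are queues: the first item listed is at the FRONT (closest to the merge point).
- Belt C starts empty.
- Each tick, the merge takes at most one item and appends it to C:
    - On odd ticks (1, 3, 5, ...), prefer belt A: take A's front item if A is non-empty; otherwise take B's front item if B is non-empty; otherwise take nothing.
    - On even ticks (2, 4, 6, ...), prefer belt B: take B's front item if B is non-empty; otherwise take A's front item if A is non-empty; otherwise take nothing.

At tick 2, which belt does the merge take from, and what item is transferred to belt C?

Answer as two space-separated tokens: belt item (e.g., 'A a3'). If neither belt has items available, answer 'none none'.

Answer: B wedge

Derivation:
Tick 1: prefer A, take hinge from A; A=[flask,keg,gear] B=[wedge,rod] C=[hinge]
Tick 2: prefer B, take wedge from B; A=[flask,keg,gear] B=[rod] C=[hinge,wedge]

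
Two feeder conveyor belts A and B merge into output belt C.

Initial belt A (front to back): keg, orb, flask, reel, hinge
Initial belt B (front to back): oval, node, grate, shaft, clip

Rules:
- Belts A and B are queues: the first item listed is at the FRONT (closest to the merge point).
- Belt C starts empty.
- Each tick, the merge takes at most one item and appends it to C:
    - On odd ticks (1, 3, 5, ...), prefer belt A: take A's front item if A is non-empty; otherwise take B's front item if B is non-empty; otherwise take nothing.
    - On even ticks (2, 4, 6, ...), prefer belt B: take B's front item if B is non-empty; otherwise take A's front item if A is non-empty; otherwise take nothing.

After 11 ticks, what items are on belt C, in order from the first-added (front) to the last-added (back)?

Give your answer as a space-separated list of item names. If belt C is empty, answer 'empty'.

Tick 1: prefer A, take keg from A; A=[orb,flask,reel,hinge] B=[oval,node,grate,shaft,clip] C=[keg]
Tick 2: prefer B, take oval from B; A=[orb,flask,reel,hinge] B=[node,grate,shaft,clip] C=[keg,oval]
Tick 3: prefer A, take orb from A; A=[flask,reel,hinge] B=[node,grate,shaft,clip] C=[keg,oval,orb]
Tick 4: prefer B, take node from B; A=[flask,reel,hinge] B=[grate,shaft,clip] C=[keg,oval,orb,node]
Tick 5: prefer A, take flask from A; A=[reel,hinge] B=[grate,shaft,clip] C=[keg,oval,orb,node,flask]
Tick 6: prefer B, take grate from B; A=[reel,hinge] B=[shaft,clip] C=[keg,oval,orb,node,flask,grate]
Tick 7: prefer A, take reel from A; A=[hinge] B=[shaft,clip] C=[keg,oval,orb,node,flask,grate,reel]
Tick 8: prefer B, take shaft from B; A=[hinge] B=[clip] C=[keg,oval,orb,node,flask,grate,reel,shaft]
Tick 9: prefer A, take hinge from A; A=[-] B=[clip] C=[keg,oval,orb,node,flask,grate,reel,shaft,hinge]
Tick 10: prefer B, take clip from B; A=[-] B=[-] C=[keg,oval,orb,node,flask,grate,reel,shaft,hinge,clip]
Tick 11: prefer A, both empty, nothing taken; A=[-] B=[-] C=[keg,oval,orb,node,flask,grate,reel,shaft,hinge,clip]

Answer: keg oval orb node flask grate reel shaft hinge clip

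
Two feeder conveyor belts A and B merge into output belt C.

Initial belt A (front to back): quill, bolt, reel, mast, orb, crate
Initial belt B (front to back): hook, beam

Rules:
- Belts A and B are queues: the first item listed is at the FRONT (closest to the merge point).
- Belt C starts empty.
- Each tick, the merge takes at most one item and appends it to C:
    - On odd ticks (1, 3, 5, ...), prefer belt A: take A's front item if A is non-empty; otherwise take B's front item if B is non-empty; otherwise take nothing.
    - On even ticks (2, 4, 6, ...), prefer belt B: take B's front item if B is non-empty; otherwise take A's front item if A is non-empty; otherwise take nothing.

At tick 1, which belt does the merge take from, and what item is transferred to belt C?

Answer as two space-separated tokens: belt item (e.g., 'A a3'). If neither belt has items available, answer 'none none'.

Answer: A quill

Derivation:
Tick 1: prefer A, take quill from A; A=[bolt,reel,mast,orb,crate] B=[hook,beam] C=[quill]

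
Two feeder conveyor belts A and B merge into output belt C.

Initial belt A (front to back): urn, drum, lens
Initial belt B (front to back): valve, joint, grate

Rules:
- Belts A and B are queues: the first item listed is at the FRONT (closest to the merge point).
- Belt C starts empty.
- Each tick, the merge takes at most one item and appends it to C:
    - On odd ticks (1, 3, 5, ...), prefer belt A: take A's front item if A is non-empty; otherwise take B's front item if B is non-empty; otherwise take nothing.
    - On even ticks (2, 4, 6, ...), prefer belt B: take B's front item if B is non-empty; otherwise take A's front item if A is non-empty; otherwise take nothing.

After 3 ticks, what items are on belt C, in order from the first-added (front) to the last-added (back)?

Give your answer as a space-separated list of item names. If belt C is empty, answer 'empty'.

Answer: urn valve drum

Derivation:
Tick 1: prefer A, take urn from A; A=[drum,lens] B=[valve,joint,grate] C=[urn]
Tick 2: prefer B, take valve from B; A=[drum,lens] B=[joint,grate] C=[urn,valve]
Tick 3: prefer A, take drum from A; A=[lens] B=[joint,grate] C=[urn,valve,drum]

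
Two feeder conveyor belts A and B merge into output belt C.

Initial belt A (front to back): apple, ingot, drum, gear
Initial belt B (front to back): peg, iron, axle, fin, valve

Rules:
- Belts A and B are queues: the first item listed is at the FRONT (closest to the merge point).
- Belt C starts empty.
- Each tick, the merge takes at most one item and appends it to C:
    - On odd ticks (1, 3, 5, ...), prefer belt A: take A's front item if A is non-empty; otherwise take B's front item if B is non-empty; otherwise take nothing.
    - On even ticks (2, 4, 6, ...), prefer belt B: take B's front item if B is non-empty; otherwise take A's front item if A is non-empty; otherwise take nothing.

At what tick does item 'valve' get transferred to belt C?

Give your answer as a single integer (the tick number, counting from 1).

Tick 1: prefer A, take apple from A; A=[ingot,drum,gear] B=[peg,iron,axle,fin,valve] C=[apple]
Tick 2: prefer B, take peg from B; A=[ingot,drum,gear] B=[iron,axle,fin,valve] C=[apple,peg]
Tick 3: prefer A, take ingot from A; A=[drum,gear] B=[iron,axle,fin,valve] C=[apple,peg,ingot]
Tick 4: prefer B, take iron from B; A=[drum,gear] B=[axle,fin,valve] C=[apple,peg,ingot,iron]
Tick 5: prefer A, take drum from A; A=[gear] B=[axle,fin,valve] C=[apple,peg,ingot,iron,drum]
Tick 6: prefer B, take axle from B; A=[gear] B=[fin,valve] C=[apple,peg,ingot,iron,drum,axle]
Tick 7: prefer A, take gear from A; A=[-] B=[fin,valve] C=[apple,peg,ingot,iron,drum,axle,gear]
Tick 8: prefer B, take fin from B; A=[-] B=[valve] C=[apple,peg,ingot,iron,drum,axle,gear,fin]
Tick 9: prefer A, take valve from B; A=[-] B=[-] C=[apple,peg,ingot,iron,drum,axle,gear,fin,valve]

Answer: 9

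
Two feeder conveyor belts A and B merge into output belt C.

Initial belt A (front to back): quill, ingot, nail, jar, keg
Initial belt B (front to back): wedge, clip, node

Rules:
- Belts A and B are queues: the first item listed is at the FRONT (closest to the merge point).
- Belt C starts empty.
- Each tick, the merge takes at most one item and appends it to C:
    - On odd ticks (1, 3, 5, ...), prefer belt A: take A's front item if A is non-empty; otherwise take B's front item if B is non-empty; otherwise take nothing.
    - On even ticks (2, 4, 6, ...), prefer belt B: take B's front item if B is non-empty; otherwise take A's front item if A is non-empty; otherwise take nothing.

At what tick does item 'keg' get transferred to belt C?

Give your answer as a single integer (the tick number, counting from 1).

Tick 1: prefer A, take quill from A; A=[ingot,nail,jar,keg] B=[wedge,clip,node] C=[quill]
Tick 2: prefer B, take wedge from B; A=[ingot,nail,jar,keg] B=[clip,node] C=[quill,wedge]
Tick 3: prefer A, take ingot from A; A=[nail,jar,keg] B=[clip,node] C=[quill,wedge,ingot]
Tick 4: prefer B, take clip from B; A=[nail,jar,keg] B=[node] C=[quill,wedge,ingot,clip]
Tick 5: prefer A, take nail from A; A=[jar,keg] B=[node] C=[quill,wedge,ingot,clip,nail]
Tick 6: prefer B, take node from B; A=[jar,keg] B=[-] C=[quill,wedge,ingot,clip,nail,node]
Tick 7: prefer A, take jar from A; A=[keg] B=[-] C=[quill,wedge,ingot,clip,nail,node,jar]
Tick 8: prefer B, take keg from A; A=[-] B=[-] C=[quill,wedge,ingot,clip,nail,node,jar,keg]

Answer: 8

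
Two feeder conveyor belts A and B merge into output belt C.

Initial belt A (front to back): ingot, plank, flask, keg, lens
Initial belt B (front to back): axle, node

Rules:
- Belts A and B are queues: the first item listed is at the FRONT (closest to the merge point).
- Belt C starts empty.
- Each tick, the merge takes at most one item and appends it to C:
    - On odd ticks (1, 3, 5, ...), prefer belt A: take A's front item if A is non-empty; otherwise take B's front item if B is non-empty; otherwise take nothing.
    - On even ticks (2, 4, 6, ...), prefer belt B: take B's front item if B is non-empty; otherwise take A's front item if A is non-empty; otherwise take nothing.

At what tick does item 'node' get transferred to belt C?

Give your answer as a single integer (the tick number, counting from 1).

Tick 1: prefer A, take ingot from A; A=[plank,flask,keg,lens] B=[axle,node] C=[ingot]
Tick 2: prefer B, take axle from B; A=[plank,flask,keg,lens] B=[node] C=[ingot,axle]
Tick 3: prefer A, take plank from A; A=[flask,keg,lens] B=[node] C=[ingot,axle,plank]
Tick 4: prefer B, take node from B; A=[flask,keg,lens] B=[-] C=[ingot,axle,plank,node]

Answer: 4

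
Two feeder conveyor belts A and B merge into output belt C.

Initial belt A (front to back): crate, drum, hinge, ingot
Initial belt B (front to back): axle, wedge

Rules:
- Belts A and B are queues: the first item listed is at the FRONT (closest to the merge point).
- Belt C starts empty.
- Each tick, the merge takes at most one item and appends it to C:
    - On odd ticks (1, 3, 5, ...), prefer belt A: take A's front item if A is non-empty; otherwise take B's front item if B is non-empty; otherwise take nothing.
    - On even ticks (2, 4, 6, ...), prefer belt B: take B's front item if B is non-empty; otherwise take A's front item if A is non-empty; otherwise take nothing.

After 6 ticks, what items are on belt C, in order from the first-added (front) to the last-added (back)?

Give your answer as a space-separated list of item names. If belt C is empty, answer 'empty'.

Tick 1: prefer A, take crate from A; A=[drum,hinge,ingot] B=[axle,wedge] C=[crate]
Tick 2: prefer B, take axle from B; A=[drum,hinge,ingot] B=[wedge] C=[crate,axle]
Tick 3: prefer A, take drum from A; A=[hinge,ingot] B=[wedge] C=[crate,axle,drum]
Tick 4: prefer B, take wedge from B; A=[hinge,ingot] B=[-] C=[crate,axle,drum,wedge]
Tick 5: prefer A, take hinge from A; A=[ingot] B=[-] C=[crate,axle,drum,wedge,hinge]
Tick 6: prefer B, take ingot from A; A=[-] B=[-] C=[crate,axle,drum,wedge,hinge,ingot]

Answer: crate axle drum wedge hinge ingot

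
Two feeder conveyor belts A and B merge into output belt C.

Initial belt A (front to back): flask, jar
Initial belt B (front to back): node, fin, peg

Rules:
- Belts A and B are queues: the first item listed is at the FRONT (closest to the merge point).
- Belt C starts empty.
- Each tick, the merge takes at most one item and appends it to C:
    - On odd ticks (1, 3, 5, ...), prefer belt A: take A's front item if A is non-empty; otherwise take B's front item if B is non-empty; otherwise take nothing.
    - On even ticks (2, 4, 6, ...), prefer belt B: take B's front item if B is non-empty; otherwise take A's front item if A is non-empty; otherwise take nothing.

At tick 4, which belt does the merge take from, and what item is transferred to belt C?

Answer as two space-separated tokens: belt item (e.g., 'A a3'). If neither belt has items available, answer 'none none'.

Answer: B fin

Derivation:
Tick 1: prefer A, take flask from A; A=[jar] B=[node,fin,peg] C=[flask]
Tick 2: prefer B, take node from B; A=[jar] B=[fin,peg] C=[flask,node]
Tick 3: prefer A, take jar from A; A=[-] B=[fin,peg] C=[flask,node,jar]
Tick 4: prefer B, take fin from B; A=[-] B=[peg] C=[flask,node,jar,fin]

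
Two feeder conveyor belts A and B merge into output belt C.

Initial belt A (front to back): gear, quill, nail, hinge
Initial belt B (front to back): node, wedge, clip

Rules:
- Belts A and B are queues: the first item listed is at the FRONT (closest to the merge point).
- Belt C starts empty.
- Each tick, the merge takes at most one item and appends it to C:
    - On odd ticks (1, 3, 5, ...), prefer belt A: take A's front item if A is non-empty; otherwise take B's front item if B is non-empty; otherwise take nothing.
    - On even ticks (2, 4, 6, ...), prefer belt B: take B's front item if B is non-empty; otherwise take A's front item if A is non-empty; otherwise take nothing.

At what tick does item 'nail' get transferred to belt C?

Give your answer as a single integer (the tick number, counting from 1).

Answer: 5

Derivation:
Tick 1: prefer A, take gear from A; A=[quill,nail,hinge] B=[node,wedge,clip] C=[gear]
Tick 2: prefer B, take node from B; A=[quill,nail,hinge] B=[wedge,clip] C=[gear,node]
Tick 3: prefer A, take quill from A; A=[nail,hinge] B=[wedge,clip] C=[gear,node,quill]
Tick 4: prefer B, take wedge from B; A=[nail,hinge] B=[clip] C=[gear,node,quill,wedge]
Tick 5: prefer A, take nail from A; A=[hinge] B=[clip] C=[gear,node,quill,wedge,nail]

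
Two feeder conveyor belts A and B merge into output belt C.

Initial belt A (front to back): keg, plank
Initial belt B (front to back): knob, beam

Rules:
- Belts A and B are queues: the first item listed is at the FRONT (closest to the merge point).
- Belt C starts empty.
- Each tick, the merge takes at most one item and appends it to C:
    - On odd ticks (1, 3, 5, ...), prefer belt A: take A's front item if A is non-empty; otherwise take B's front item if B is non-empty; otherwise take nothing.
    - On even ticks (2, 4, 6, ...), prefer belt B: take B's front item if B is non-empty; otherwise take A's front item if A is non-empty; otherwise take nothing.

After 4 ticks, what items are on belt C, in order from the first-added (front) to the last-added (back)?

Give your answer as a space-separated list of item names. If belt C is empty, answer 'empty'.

Tick 1: prefer A, take keg from A; A=[plank] B=[knob,beam] C=[keg]
Tick 2: prefer B, take knob from B; A=[plank] B=[beam] C=[keg,knob]
Tick 3: prefer A, take plank from A; A=[-] B=[beam] C=[keg,knob,plank]
Tick 4: prefer B, take beam from B; A=[-] B=[-] C=[keg,knob,plank,beam]

Answer: keg knob plank beam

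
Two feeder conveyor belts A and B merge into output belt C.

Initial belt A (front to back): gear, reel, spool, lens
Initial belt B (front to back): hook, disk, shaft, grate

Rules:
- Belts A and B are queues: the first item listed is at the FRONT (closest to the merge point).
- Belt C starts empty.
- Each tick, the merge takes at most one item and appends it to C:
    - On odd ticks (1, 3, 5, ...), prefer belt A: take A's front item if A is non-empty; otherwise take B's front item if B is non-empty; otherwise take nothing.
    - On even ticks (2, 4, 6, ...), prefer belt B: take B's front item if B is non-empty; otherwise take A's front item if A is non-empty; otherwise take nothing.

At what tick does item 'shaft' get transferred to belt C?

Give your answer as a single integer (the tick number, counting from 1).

Tick 1: prefer A, take gear from A; A=[reel,spool,lens] B=[hook,disk,shaft,grate] C=[gear]
Tick 2: prefer B, take hook from B; A=[reel,spool,lens] B=[disk,shaft,grate] C=[gear,hook]
Tick 3: prefer A, take reel from A; A=[spool,lens] B=[disk,shaft,grate] C=[gear,hook,reel]
Tick 4: prefer B, take disk from B; A=[spool,lens] B=[shaft,grate] C=[gear,hook,reel,disk]
Tick 5: prefer A, take spool from A; A=[lens] B=[shaft,grate] C=[gear,hook,reel,disk,spool]
Tick 6: prefer B, take shaft from B; A=[lens] B=[grate] C=[gear,hook,reel,disk,spool,shaft]

Answer: 6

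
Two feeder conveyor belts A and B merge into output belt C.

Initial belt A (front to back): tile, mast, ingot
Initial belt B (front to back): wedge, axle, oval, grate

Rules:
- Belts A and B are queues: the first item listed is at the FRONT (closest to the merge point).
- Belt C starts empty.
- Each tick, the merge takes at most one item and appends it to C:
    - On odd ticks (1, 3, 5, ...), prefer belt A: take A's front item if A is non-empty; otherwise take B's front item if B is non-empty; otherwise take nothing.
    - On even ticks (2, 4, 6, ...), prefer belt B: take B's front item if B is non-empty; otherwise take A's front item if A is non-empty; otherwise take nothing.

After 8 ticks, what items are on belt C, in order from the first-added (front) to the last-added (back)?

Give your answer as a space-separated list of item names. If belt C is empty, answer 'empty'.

Answer: tile wedge mast axle ingot oval grate

Derivation:
Tick 1: prefer A, take tile from A; A=[mast,ingot] B=[wedge,axle,oval,grate] C=[tile]
Tick 2: prefer B, take wedge from B; A=[mast,ingot] B=[axle,oval,grate] C=[tile,wedge]
Tick 3: prefer A, take mast from A; A=[ingot] B=[axle,oval,grate] C=[tile,wedge,mast]
Tick 4: prefer B, take axle from B; A=[ingot] B=[oval,grate] C=[tile,wedge,mast,axle]
Tick 5: prefer A, take ingot from A; A=[-] B=[oval,grate] C=[tile,wedge,mast,axle,ingot]
Tick 6: prefer B, take oval from B; A=[-] B=[grate] C=[tile,wedge,mast,axle,ingot,oval]
Tick 7: prefer A, take grate from B; A=[-] B=[-] C=[tile,wedge,mast,axle,ingot,oval,grate]
Tick 8: prefer B, both empty, nothing taken; A=[-] B=[-] C=[tile,wedge,mast,axle,ingot,oval,grate]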